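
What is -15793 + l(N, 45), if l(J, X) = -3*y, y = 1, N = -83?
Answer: -15796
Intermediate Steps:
l(J, X) = -3 (l(J, X) = -3*1 = -3)
-15793 + l(N, 45) = -15793 - 3 = -15796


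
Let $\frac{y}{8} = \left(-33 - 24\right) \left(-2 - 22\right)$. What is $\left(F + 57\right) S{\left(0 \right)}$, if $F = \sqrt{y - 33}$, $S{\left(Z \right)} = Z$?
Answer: $0$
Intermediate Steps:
$y = 10944$ ($y = 8 \left(-33 - 24\right) \left(-2 - 22\right) = 8 \left(\left(-57\right) \left(-24\right)\right) = 8 \cdot 1368 = 10944$)
$F = \sqrt{10911}$ ($F = \sqrt{10944 - 33} = \sqrt{10911} \approx 104.46$)
$\left(F + 57\right) S{\left(0 \right)} = \left(\sqrt{10911} + 57\right) 0 = \left(57 + \sqrt{10911}\right) 0 = 0$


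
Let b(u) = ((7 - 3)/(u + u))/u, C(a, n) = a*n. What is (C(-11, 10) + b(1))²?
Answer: 11664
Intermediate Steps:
b(u) = 2/u² (b(u) = (4/((2*u)))/u = (4*(1/(2*u)))/u = (2/u)/u = 2/u²)
(C(-11, 10) + b(1))² = (-11*10 + 2/1²)² = (-110 + 2*1)² = (-110 + 2)² = (-108)² = 11664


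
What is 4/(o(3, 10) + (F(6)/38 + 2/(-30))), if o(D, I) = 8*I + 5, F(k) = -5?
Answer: 2280/48337 ≈ 0.047169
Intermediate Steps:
o(D, I) = 5 + 8*I
4/(o(3, 10) + (F(6)/38 + 2/(-30))) = 4/((5 + 8*10) + (-5/38 + 2/(-30))) = 4/((5 + 80) + (-5*1/38 + 2*(-1/30))) = 4/(85 + (-5/38 - 1/15)) = 4/(85 - 113/570) = 4/(48337/570) = (570/48337)*4 = 2280/48337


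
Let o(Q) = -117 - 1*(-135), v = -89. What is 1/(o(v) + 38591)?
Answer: 1/38609 ≈ 2.5901e-5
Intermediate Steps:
o(Q) = 18 (o(Q) = -117 + 135 = 18)
1/(o(v) + 38591) = 1/(18 + 38591) = 1/38609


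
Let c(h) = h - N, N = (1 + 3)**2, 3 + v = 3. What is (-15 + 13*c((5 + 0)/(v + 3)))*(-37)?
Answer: 22348/3 ≈ 7449.3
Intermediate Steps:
v = 0 (v = -3 + 3 = 0)
N = 16 (N = 4**2 = 16)
c(h) = -16 + h (c(h) = h - 1*16 = h - 16 = -16 + h)
(-15 + 13*c((5 + 0)/(v + 3)))*(-37) = (-15 + 13*(-16 + (5 + 0)/(0 + 3)))*(-37) = (-15 + 13*(-16 + 5/3))*(-37) = (-15 + 13*(-43/3))*(-37) = (-15 - 559/3)*(-37) = -604/3*(-37) = 22348/3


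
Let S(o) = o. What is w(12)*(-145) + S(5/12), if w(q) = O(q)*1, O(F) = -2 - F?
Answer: 24365/12 ≈ 2030.4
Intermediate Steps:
w(q) = -2 - q (w(q) = (-2 - q)*1 = -2 - q)
w(12)*(-145) + S(5/12) = (-2 - 1*12)*(-145) + 5/12 = (-2 - 12)*(-145) + 5*(1/12) = -14*(-145) + 5/12 = 2030 + 5/12 = 24365/12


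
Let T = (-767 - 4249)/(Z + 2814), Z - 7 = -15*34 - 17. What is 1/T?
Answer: -1147/2508 ≈ -0.45734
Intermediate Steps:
Z = -520 (Z = 7 + (-15*34 - 17) = 7 + (-510 - 17) = 7 - 527 = -520)
T = -2508/1147 (T = (-767 - 4249)/(-520 + 2814) = -5016/2294 = -5016*1/2294 = -2508/1147 ≈ -2.1866)
1/T = 1/(-2508/1147) = -1147/2508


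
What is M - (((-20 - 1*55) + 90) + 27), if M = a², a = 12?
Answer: 102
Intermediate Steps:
M = 144 (M = 12² = 144)
M - (((-20 - 1*55) + 90) + 27) = 144 - (((-20 - 1*55) + 90) + 27) = 144 - (((-20 - 55) + 90) + 27) = 144 - ((-75 + 90) + 27) = 144 - (15 + 27) = 144 - 1*42 = 144 - 42 = 102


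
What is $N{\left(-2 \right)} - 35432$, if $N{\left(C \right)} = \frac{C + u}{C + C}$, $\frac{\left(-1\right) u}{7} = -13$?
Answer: $- \frac{141817}{4} \approx -35454.0$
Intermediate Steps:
$u = 91$ ($u = \left(-7\right) \left(-13\right) = 91$)
$N{\left(C \right)} = \frac{91 + C}{2 C}$ ($N{\left(C \right)} = \frac{C + 91}{C + C} = \frac{91 + C}{2 C}$)
$N{\left(-2 \right)} - 35432 = \frac{91 - 2}{2 \left(-2\right)} - 35432 = \frac{1}{2} \left(- \frac{1}{2}\right) 89 - 35432 = - \frac{89}{4} - 35432 = - \frac{141817}{4}$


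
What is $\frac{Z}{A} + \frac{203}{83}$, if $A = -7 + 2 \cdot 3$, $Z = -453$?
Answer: $\frac{37802}{83} \approx 455.45$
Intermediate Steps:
$A = -1$ ($A = -7 + 6 = -1$)
$\frac{Z}{A} + \frac{203}{83} = - \frac{453}{-1} + \frac{203}{83} = \left(-453\right) \left(-1\right) + 203 \cdot \frac{1}{83} = 453 + \frac{203}{83} = \frac{37802}{83}$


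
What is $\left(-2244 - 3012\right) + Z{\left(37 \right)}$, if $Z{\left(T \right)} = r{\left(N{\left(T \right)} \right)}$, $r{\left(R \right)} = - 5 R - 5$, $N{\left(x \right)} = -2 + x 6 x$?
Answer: $-46321$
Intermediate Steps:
$N{\left(x \right)} = -2 + 6 x^{2}$
$r{\left(R \right)} = -5 - 5 R$
$Z{\left(T \right)} = 5 - 30 T^{2}$ ($Z{\left(T \right)} = -5 - 5 \left(-2 + 6 T^{2}\right) = -5 - \left(-10 + 30 T^{2}\right) = 5 - 30 T^{2}$)
$\left(-2244 - 3012\right) + Z{\left(37 \right)} = \left(-2244 - 3012\right) + \left(5 - 30 \cdot 37^{2}\right) = -5256 + \left(5 - 41070\right) = -5256 - 41065 = -46321$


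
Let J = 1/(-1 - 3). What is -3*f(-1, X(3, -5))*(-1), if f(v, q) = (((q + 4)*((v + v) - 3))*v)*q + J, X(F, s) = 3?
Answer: 1257/4 ≈ 314.25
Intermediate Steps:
J = -¼ (J = 1/(-4) = -¼ ≈ -0.25000)
f(v, q) = -¼ + q*v*(-3 + 2*v)*(4 + q) (f(v, q) = (((q + 4)*((v + v) - 3))*v)*q - ¼ = (((4 + q)*(2*v - 3))*v)*q - ¼ = (((4 + q)*(-3 + 2*v))*v)*q - ¼ = (((-3 + 2*v)*(4 + q))*v)*q - ¼ = (v*(-3 + 2*v)*(4 + q))*q - ¼ = q*v*(-3 + 2*v)*(4 + q) - ¼ = -¼ + q*v*(-3 + 2*v)*(4 + q))
-3*f(-1, X(3, -5))*(-1) = -3*(-¼ - 12*3*(-1) - 3*(-1)*3² + 2*3²*(-1)² + 8*3*(-1)²)*(-1) = -3*(-¼ + 36 - 3*(-1)*9 + 2*9*1 + 8*3*1)*(-1) = -3*(-¼ + 36 + 27 + 18 + 24)*(-1) = -3*419/4*(-1) = -1257/4*(-1) = 1257/4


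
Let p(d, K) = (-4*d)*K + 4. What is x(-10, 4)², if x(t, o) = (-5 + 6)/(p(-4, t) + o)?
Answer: 1/23104 ≈ 4.3283e-5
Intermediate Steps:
p(d, K) = 4 - 4*K*d (p(d, K) = -4*K*d + 4 = 4 - 4*K*d)
x(t, o) = 1/(4 + o + 16*t) (x(t, o) = (-5 + 6)/((4 - 4*t*(-4)) + o) = 1/((4 + 16*t) + o) = 1/(4 + o + 16*t))
x(-10, 4)² = (1/(4 + 4 + 16*(-10)))² = (1/(4 + 4 - 160))² = (1/(-152))² = (-1/152)² = 1/23104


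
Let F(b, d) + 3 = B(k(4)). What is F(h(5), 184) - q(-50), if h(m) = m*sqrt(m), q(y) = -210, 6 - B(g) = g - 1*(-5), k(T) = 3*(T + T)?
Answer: 184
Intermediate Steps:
k(T) = 6*T (k(T) = 3*(2*T) = 6*T)
B(g) = 1 - g (B(g) = 6 - (g - 1*(-5)) = 6 - (g + 5) = 6 - (5 + g) = 6 + (-5 - g) = 1 - g)
h(m) = m**(3/2)
F(b, d) = -26 (F(b, d) = -3 + (1 - 6*4) = -3 + (1 - 1*24) = -3 + (1 - 24) = -3 - 23 = -26)
F(h(5), 184) - q(-50) = -26 - 1*(-210) = -26 + 210 = 184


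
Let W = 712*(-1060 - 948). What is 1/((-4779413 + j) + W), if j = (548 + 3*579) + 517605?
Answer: -1/5689219 ≈ -1.7577e-7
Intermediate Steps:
W = -1429696 (W = 712*(-2008) = -1429696)
j = 519890 (j = (548 + 1737) + 517605 = 2285 + 517605 = 519890)
1/((-4779413 + j) + W) = 1/((-4779413 + 519890) - 1429696) = 1/(-4259523 - 1429696) = 1/(-5689219) = -1/5689219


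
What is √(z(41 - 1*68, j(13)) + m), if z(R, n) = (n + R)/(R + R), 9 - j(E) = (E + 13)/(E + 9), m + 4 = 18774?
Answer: √735873006/198 ≈ 137.00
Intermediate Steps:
m = 18770 (m = -4 + 18774 = 18770)
j(E) = 9 - (13 + E)/(9 + E) (j(E) = 9 - (E + 13)/(E + 9) = 9 - (13 + E)/(9 + E))
z(R, n) = (R + n)/(2*R) (z(R, n) = (R + n)/((2*R)) = (R + n)*(1/(2*R)) = (R + n)/(2*R))
√(z(41 - 1*68, j(13)) + m) = √(((41 - 1*68) + 4*(17 + 2*13)/(9 + 13))/(2*(41 - 1*68)) + 18770) = √(((41 - 68) + 4*(17 + 26)/22)/(2*(41 - 68)) + 18770) = √((½)*(-27 + 4*(1/22)*43)/(-27) + 18770) = √((½)*(-1/27)*(-27 + 86/11) + 18770) = √((½)*(-1/27)*(-211/11) + 18770) = √(211/594 + 18770) = √(11149591/594) = √735873006/198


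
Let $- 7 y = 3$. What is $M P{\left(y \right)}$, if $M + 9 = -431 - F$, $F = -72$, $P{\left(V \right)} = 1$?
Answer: $-368$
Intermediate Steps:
$y = - \frac{3}{7}$ ($y = \left(- \frac{1}{7}\right) 3 = - \frac{3}{7} \approx -0.42857$)
$M = -368$ ($M = -9 - 359 = -368$)
$M P{\left(y \right)} = \left(-368\right) 1 = -368$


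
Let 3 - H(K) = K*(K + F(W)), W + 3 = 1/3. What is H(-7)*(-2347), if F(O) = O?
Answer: 455318/3 ≈ 1.5177e+5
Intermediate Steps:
W = -8/3 (W = -3 + 1/3 = -3 + ⅓ = -8/3 ≈ -2.6667)
H(K) = 3 - K*(-8/3 + K) (H(K) = 3 - K*(K - 8/3) = 3 - K*(-8/3 + K))
H(-7)*(-2347) = (3 - 1*(-7)² + (8/3)*(-7))*(-2347) = (3 - 1*49 - 56/3)*(-2347) = (3 - 49 - 56/3)*(-2347) = -194/3*(-2347) = 455318/3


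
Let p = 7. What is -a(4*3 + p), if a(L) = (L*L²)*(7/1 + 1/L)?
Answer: -48374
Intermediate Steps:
a(L) = L³*(7 + 1/L) (a(L) = L³*(7*1 + 1/L) = L³*(7 + 1/L))
-a(4*3 + p) = -(4*3 + 7)²*(1 + 7*(4*3 + 7)) = -(12 + 7)²*(1 + 7*(12 + 7)) = -19²*(1 + 7*19) = -361*(1 + 133) = -361*134 = -1*48374 = -48374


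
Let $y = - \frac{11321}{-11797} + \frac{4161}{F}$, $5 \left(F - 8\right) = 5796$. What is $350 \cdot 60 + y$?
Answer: $\frac{1446104637941}{68847292} \approx 21005.0$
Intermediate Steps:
$F = \frac{5836}{5}$ ($F = 8 + \frac{1}{5} \cdot 5796 = 8 + \frac{5796}{5} = \frac{5836}{5} \approx 1167.2$)
$y = \frac{311505941}{68847292}$ ($y = - \frac{11321}{-11797} + \frac{4161}{\frac{5836}{5}} = \left(-11321\right) \left(- \frac{1}{11797}\right) + 4161 \cdot \frac{5}{5836} = \frac{11321}{11797} + \frac{20805}{5836} = \frac{311505941}{68847292} \approx 4.5246$)
$350 \cdot 60 + y = 350 \cdot 60 + \frac{311505941}{68847292} = 21000 + \frac{311505941}{68847292} = \frac{1446104637941}{68847292}$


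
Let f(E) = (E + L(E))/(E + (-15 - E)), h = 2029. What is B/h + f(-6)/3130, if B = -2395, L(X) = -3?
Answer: -37475663/31753850 ≈ -1.1802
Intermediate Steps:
f(E) = ⅕ - E/15 (f(E) = (E - 3)/(E + (-15 - E)) = (-3 + E)/(-15) = (-3 + E)*(-1/15) = ⅕ - E/15)
B/h + f(-6)/3130 = -2395/2029 + (⅕ - 1/15*(-6))/3130 = -2395*1/2029 + (⅕ + ⅖)*(1/3130) = -2395/2029 + (⅗)*(1/3130) = -2395/2029 + 3/15650 = -37475663/31753850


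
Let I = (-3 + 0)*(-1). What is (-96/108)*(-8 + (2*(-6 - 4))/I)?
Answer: 352/27 ≈ 13.037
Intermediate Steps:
I = 3 (I = -3*(-1) = 3)
(-96/108)*(-8 + (2*(-6 - 4))/I) = (-96/108)*(-8 + (2*(-6 - 4))/3) = (-96*1/108)*(-8 + (2*(-10))*(⅓)) = -8*(-8 - 20*⅓)/9 = -8*(-8 - 20/3)/9 = -8/9*(-44/3) = 352/27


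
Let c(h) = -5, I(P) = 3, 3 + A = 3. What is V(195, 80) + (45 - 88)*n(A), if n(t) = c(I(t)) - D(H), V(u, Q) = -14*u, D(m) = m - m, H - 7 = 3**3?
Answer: -2515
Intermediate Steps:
A = 0 (A = -3 + 3 = 0)
H = 34 (H = 7 + 3**3 = 7 + 27 = 34)
D(m) = 0
n(t) = -5 (n(t) = -5 - 1*0 = -5 + 0 = -5)
V(195, 80) + (45 - 88)*n(A) = -14*195 + (45 - 88)*(-5) = -2730 - 43*(-5) = -2730 + 215 = -2515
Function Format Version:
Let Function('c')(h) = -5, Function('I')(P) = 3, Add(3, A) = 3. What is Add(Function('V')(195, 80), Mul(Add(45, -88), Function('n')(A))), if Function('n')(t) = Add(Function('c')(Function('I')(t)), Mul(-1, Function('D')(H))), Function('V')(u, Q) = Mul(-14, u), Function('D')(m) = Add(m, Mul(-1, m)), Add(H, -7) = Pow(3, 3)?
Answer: -2515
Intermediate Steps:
A = 0 (A = Add(-3, 3) = 0)
H = 34 (H = Add(7, Pow(3, 3)) = Add(7, 27) = 34)
Function('D')(m) = 0
Function('n')(t) = -5 (Function('n')(t) = Add(-5, Mul(-1, 0)) = Add(-5, 0) = -5)
Add(Function('V')(195, 80), Mul(Add(45, -88), Function('n')(A))) = Add(Mul(-14, 195), Mul(Add(45, -88), -5)) = Add(-2730, Mul(-43, -5)) = Add(-2730, 215) = -2515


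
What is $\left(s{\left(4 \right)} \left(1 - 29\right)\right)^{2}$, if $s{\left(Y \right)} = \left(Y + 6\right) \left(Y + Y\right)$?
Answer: $5017600$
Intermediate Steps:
$s{\left(Y \right)} = 2 Y \left(6 + Y\right)$ ($s{\left(Y \right)} = \left(6 + Y\right) 2 Y = 2 Y \left(6 + Y\right)$)
$\left(s{\left(4 \right)} \left(1 - 29\right)\right)^{2} = \left(2 \cdot 4 \left(6 + 4\right) \left(1 - 29\right)\right)^{2} = \left(2 \cdot 4 \cdot 10 \left(1 - 29\right)\right)^{2} = \left(80 \left(-28\right)\right)^{2} = \left(-2240\right)^{2} = 5017600$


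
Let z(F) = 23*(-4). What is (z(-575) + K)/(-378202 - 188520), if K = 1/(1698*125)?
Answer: 19526999/120286744500 ≈ 0.00016234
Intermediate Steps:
z(F) = -92
K = 1/212250 ≈ 4.7114e-6
(z(-575) + K)/(-378202 - 188520) = (-92 + 1/212250)/(-378202 - 188520) = -19526999/212250/(-566722) = -19526999/212250*(-1/566722) = 19526999/120286744500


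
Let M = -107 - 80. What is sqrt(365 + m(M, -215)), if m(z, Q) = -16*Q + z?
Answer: 3*sqrt(402) ≈ 60.150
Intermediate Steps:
M = -187
m(z, Q) = z - 16*Q
sqrt(365 + m(M, -215)) = sqrt(365 + (-187 - 16*(-215))) = sqrt(365 + (-187 + 3440)) = sqrt(365 + 3253) = sqrt(3618) = 3*sqrt(402)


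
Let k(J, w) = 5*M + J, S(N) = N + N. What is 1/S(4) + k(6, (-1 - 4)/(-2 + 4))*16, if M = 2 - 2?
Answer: 769/8 ≈ 96.125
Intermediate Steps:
M = 0
S(N) = 2*N
k(J, w) = J (k(J, w) = 5*0 + J = 0 + J = J)
1/S(4) + k(6, (-1 - 4)/(-2 + 4))*16 = 1/(2*4) + 6*16 = 1/8 + 96 = 769/8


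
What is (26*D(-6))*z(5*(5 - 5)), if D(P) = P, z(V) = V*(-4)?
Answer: 0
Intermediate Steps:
z(V) = -4*V
(26*D(-6))*z(5*(5 - 5)) = (26*(-6))*(-20*(5 - 5)) = -(-624)*5*0 = -(-624)*0 = -156*0 = 0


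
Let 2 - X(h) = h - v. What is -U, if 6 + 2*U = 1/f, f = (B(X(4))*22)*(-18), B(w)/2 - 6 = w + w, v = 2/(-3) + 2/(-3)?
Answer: 3167/1056 ≈ 2.9991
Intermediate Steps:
v = -4/3 (v = 2*(-⅓) + 2*(-⅓) = -⅔ - ⅔ = -4/3 ≈ -1.3333)
X(h) = ⅔ - h (X(h) = 2 - (h - 1*(-4/3)) = 2 - (h + 4/3) = 2 - (4/3 + h) = 2 + (-4/3 - h) = ⅔ - h)
B(w) = 12 + 4*w (B(w) = 12 + 2*(w + w) = 12 + 2*(2*w) = 12 + 4*w)
f = 528 (f = ((12 + 4*(⅔ - 1*4))*22)*(-18) = ((12 + 4*(⅔ - 4))*22)*(-18) = ((12 + 4*(-10/3))*22)*(-18) = ((12 - 40/3)*22)*(-18) = -4/3*22*(-18) = -88/3*(-18) = 528)
U = -3167/1056 (U = -3 + (½)/528 = -3 + (½)*(1/528) = -3 + 1/1056 = -3167/1056 ≈ -2.9991)
-U = -1*(-3167/1056) = 3167/1056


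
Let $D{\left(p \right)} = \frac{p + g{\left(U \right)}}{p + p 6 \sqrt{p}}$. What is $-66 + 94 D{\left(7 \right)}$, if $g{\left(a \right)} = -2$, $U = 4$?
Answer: $- \frac{116432}{1757} + \frac{2820 \sqrt{7}}{1757} \approx -62.021$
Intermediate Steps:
$D{\left(p \right)} = \frac{-2 + p}{p + 6 p^{\frac{3}{2}}}$ ($D{\left(p \right)} = \frac{p - 2}{p + p 6 \sqrt{p}} = \frac{-2 + p}{p + 6 p \sqrt{p}} = \frac{-2 + p}{p + 6 p^{\frac{3}{2}}}$)
$-66 + 94 D{\left(7 \right)} = -66 + 94 \frac{-2 + 7}{7 + 6 \cdot 7^{\frac{3}{2}}} = -66 + 94 \frac{1}{7 + 6 \cdot 7 \sqrt{7}} \cdot 5 = -66 + 94 \frac{1}{7 + 42 \sqrt{7}} \cdot 5 = -66 + 94 \frac{5}{7 + 42 \sqrt{7}} = -66 + \frac{470}{7 + 42 \sqrt{7}}$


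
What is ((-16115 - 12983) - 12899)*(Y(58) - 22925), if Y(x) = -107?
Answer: 967274904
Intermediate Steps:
((-16115 - 12983) - 12899)*(Y(58) - 22925) = ((-16115 - 12983) - 12899)*(-107 - 22925) = (-29098 - 12899)*(-23032) = -41997*(-23032) = 967274904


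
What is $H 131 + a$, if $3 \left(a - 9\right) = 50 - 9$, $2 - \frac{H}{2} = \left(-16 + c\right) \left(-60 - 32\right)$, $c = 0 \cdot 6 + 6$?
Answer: $- \frac{721480}{3} \approx -2.4049 \cdot 10^{5}$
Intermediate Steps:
$c = 6$ ($c = 0 + 6 = 6$)
$H = -1836$ ($H = 4 - 2 \left(-16 + 6\right) \left(-60 - 32\right) = 4 - 2 \left(\left(-10\right) \left(-92\right)\right) = 4 - 1840 = -1836$)
$a = \frac{68}{3}$ ($a = 9 + \frac{50 - 9}{3} = 9 + \frac{1}{3} \cdot 41 = 9 + \frac{41}{3} = \frac{68}{3} \approx 22.667$)
$H 131 + a = \left(-1836\right) 131 + \frac{68}{3} = -240516 + \frac{68}{3} = - \frac{721480}{3}$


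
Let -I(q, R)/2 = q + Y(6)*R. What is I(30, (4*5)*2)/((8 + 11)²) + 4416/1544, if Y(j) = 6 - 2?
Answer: 6628/3667 ≈ 1.8075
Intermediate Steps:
Y(j) = 4
I(q, R) = -8*R - 2*q (I(q, R) = -2*(q + 4*R) = -8*R - 2*q)
I(30, (4*5)*2)/((8 + 11)²) + 4416/1544 = (-8*4*5*2 - 2*30)/((8 + 11)²) + 4416/1544 = (-160*2 - 60)/(19²) + 4416*(1/1544) = (-8*40 - 60)/361 + 552/193 = (-320 - 60)*(1/361) + 552/193 = -380*1/361 + 552/193 = -20/19 + 552/193 = 6628/3667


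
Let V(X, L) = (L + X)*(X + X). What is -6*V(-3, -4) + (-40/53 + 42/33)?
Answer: -146614/583 ≈ -251.48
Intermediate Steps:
V(X, L) = 2*X*(L + X) (V(X, L) = (L + X)*(2*X) = 2*X*(L + X))
-6*V(-3, -4) + (-40/53 + 42/33) = -12*(-3)*(-4 - 3) + (-40/53 + 42/33) = -12*(-3)*(-7) + (-40*1/53 + 42*(1/33)) = -6*42 + (-40/53 + 14/11) = -252 + 302/583 = -146614/583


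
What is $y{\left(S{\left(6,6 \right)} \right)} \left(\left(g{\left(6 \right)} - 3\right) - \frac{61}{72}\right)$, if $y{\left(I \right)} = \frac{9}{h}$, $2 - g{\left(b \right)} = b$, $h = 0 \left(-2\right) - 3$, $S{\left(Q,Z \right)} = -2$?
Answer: $\frac{565}{24} \approx 23.542$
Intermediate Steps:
$h = -3$ ($h = 0 - 3 = -3$)
$g{\left(b \right)} = 2 - b$
$y{\left(I \right)} = -3$ ($y{\left(I \right)} = \frac{9}{-3} = 9 \left(- \frac{1}{3}\right) = -3$)
$y{\left(S{\left(6,6 \right)} \right)} \left(\left(g{\left(6 \right)} - 3\right) - \frac{61}{72}\right) = - 3 \left(\left(\left(2 - 6\right) - 3\right) - \frac{61}{72}\right) = - 3 \left(\left(-4 - 3\right) - \frac{61}{72}\right) = - 3 \left(-7 - \frac{61}{72}\right) = \left(-3\right) \left(- \frac{565}{72}\right) = \frac{565}{24}$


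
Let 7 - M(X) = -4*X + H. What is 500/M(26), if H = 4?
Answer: 500/107 ≈ 4.6729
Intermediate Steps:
M(X) = 3 + 4*X (M(X) = 7 - (-4*X + 4) = 7 - (4 - 4*X) = 7 + (-4 + 4*X) = 3 + 4*X)
500/M(26) = 500/(3 + 4*26) = 500/(3 + 104) = 500/107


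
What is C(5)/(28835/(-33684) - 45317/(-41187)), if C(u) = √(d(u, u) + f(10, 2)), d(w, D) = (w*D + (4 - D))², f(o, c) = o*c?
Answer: 924895272*√149/112943561 ≈ 99.959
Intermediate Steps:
f(o, c) = c*o
d(w, D) = (4 - D + D*w)² (d(w, D) = (D*w + (4 - D))² = (4 - D + D*w)²)
C(u) = √(20 + (4 + u² - u)²) (C(u) = √((4 - u + u*u)² + 2*10) = √((4 - u + u²)² + 20) = √((4 + u² - u)² + 20) = √(20 + (4 + u² - u)²))
C(5)/(28835/(-33684) - 45317/(-41187)) = √(20 + (4 + 5² - 1*5)²)/(28835/(-33684) - 45317/(-41187)) = √(20 + (4 + 25 - 5)²)/(28835*(-1/33684) - 45317*(-1/41187)) = √(20 + 24²)/(-28835/33684 + 45317/41187) = √(20 + 576)/(112943561/462447636) = √596*(462447636/112943561) = (2*√149)*(462447636/112943561) = 924895272*√149/112943561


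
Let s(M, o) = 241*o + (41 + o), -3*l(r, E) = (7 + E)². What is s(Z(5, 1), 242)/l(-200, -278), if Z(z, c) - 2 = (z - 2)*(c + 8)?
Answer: -175815/73441 ≈ -2.3940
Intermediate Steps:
l(r, E) = -(7 + E)²/3
Z(z, c) = 2 + (-2 + z)*(8 + c) (Z(z, c) = 2 + (z - 2)*(c + 8) = 2 + (-2 + z)*(8 + c))
s(M, o) = 41 + 242*o
s(Z(5, 1), 242)/l(-200, -278) = (41 + 242*242)/((-(7 - 278)²/3)) = (41 + 58564)/((-⅓*(-271)²)) = 58605/((-⅓*73441)) = 58605/(-73441/3) = 58605*(-3/73441) = -175815/73441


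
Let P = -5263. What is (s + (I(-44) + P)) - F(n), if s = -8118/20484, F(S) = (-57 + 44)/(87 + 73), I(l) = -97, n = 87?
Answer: -488003083/91040 ≈ -5360.3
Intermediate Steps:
F(S) = -13/160
s = -451/1138 (s = -8118*1/20484 = -451/1138 ≈ -0.39631)
(s + (I(-44) + P)) - F(n) = (-451/1138 + (-97 - 5263)) - 1*(-13/160) = (-451/1138 - 5360) + 13/160 = -6100131/1138 + 13/160 = -488003083/91040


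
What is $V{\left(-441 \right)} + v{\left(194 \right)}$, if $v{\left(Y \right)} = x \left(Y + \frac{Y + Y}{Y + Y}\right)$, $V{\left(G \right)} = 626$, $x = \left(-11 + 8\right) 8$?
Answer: $-4054$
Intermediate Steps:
$x = -24$ ($x = \left(-3\right) 8 = -24$)
$v{\left(Y \right)} = -24 - 24 Y$ ($v{\left(Y \right)} = - 24 \left(Y + \frac{Y + Y}{Y + Y}\right) = - 24 \left(Y + \frac{2 Y}{2 Y}\right) = - 24 \left(Y + 2 Y \frac{1}{2 Y}\right) = - 24 \left(Y + 1\right) = - 24 \left(1 + Y\right) = -24 - 24 Y$)
$V{\left(-441 \right)} + v{\left(194 \right)} = 626 - 4680 = -4054$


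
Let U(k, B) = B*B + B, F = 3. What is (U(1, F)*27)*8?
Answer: 2592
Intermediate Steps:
U(k, B) = B + B² (U(k, B) = B² + B = B + B²)
(U(1, F)*27)*8 = ((3*(1 + 3))*27)*8 = ((3*4)*27)*8 = (12*27)*8 = 324*8 = 2592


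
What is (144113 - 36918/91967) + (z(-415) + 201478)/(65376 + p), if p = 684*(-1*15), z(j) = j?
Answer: 243501364521623/1689617724 ≈ 1.4412e+5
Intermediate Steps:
p = -10260 (p = 684*(-15) = -10260)
(144113 - 36918/91967) + (z(-415) + 201478)/(65376 + p) = (144113 - 36918/91967) + (-415 + 201478)/(65376 - 10260) = (144113 - 36918*1/91967) + 201063/55116 = (144113 - 36918/91967) + 201063*(1/55116) = 13253603353/91967 + 67021/18372 = 243501364521623/1689617724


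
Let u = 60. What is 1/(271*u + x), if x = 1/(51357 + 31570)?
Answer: 82927/1348393021 ≈ 6.1501e-5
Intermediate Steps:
x = 1/82927 ≈ 1.2059e-5
1/(271*u + x) = 1/(271*60 + 1/82927) = 1/(16260 + 1/82927) = 1/(1348393021/82927) = 82927/1348393021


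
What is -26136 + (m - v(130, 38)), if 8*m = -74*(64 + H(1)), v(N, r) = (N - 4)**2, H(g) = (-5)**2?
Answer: -171341/4 ≈ -42835.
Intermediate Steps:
H(g) = 25
v(N, r) = (-4 + N)**2
m = -3293/4 (m = (-74*(64 + 25))/8 = (-74*89)/8 = (1/8)*(-6586) = -3293/4 ≈ -823.25)
-26136 + (m - v(130, 38)) = -26136 + (-3293/4 - (-4 + 130)**2) = -26136 + (-3293/4 - 1*126**2) = -26136 + (-3293/4 - 1*15876) = -26136 + (-3293/4 - 15876) = -26136 - 66797/4 = -171341/4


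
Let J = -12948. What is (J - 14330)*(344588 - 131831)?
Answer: -5803585446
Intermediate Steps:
(J - 14330)*(344588 - 131831) = (-12948 - 14330)*(344588 - 131831) = -27278*212757 = -5803585446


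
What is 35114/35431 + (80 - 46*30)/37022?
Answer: 626965104/655863241 ≈ 0.95594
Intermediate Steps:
35114/35431 + (80 - 46*30)/37022 = 35114*(1/35431) + (80 - 1380)*(1/37022) = 35114/35431 - 1300*1/37022 = 35114/35431 - 650/18511 = 626965104/655863241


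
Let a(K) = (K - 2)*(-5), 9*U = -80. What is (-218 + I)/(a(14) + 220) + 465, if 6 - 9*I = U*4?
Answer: 1502279/3240 ≈ 463.67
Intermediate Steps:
U = -80/9 (U = (⅑)*(-80) = -80/9 ≈ -8.8889)
I = 374/81 (I = ⅔ - (-80)*4/81 = ⅔ - ⅑*(-320/9) = ⅔ + 320/81 = 374/81 ≈ 4.6173)
a(K) = 10 - 5*K (a(K) = (-2 + K)*(-5) = 10 - 5*K)
(-218 + I)/(a(14) + 220) + 465 = (-218 + 374/81)/((10 - 5*14) + 220) + 465 = -17284/(81*((10 - 70) + 220)) + 465 = -17284/(81*(-60 + 220)) + 465 = -17284/81/160 + 465 = -17284/81*1/160 + 465 = -4321/3240 + 465 = 1502279/3240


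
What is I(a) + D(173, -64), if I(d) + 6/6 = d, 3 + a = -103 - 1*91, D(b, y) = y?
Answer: -262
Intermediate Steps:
a = -197 (a = -3 + (-103 - 1*91) = -3 + (-103 - 91) = -3 - 194 = -197)
I(d) = -1 + d
I(a) + D(173, -64) = (-1 - 197) - 64 = -198 - 64 = -262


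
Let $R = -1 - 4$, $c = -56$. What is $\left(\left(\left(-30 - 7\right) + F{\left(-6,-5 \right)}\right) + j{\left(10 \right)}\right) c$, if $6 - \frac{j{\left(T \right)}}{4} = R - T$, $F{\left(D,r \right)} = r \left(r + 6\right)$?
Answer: $-2352$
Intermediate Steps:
$R = -5$ ($R = -1 - 4 = -5$)
$F{\left(D,r \right)} = r \left(6 + r\right)$
$j{\left(T \right)} = 44 + 4 T$ ($j{\left(T \right)} = 24 - 4 \left(-5 - T\right) = 24 + \left(20 + 4 T\right) = 44 + 4 T$)
$\left(\left(\left(-30 - 7\right) + F{\left(-6,-5 \right)}\right) + j{\left(10 \right)}\right) c = \left(\left(\left(-30 - 7\right) - 5 \left(6 - 5\right)\right) + \left(44 + 4 \cdot 10\right)\right) \left(-56\right) = \left(\left(-37 - 5\right) + \left(44 + 40\right)\right) \left(-56\right) = \left(\left(-37 - 5\right) + 84\right) \left(-56\right) = \left(-42 + 84\right) \left(-56\right) = 42 \left(-56\right) = -2352$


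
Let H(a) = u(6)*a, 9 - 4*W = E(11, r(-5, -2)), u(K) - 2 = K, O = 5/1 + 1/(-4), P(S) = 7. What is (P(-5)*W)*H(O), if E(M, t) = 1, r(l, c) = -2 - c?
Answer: 532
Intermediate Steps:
O = 19/4 (O = 5*1 + 1*(-¼) = 5 - ¼ = 19/4 ≈ 4.7500)
u(K) = 2 + K
W = 2 (W = 9/4 - ¼*1 = 9/4 - ¼ = 2)
H(a) = 8*a (H(a) = (2 + 6)*a = 8*a)
(P(-5)*W)*H(O) = (7*2)*(8*(19/4)) = 14*38 = 532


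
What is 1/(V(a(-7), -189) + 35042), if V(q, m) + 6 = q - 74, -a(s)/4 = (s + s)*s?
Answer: 1/34570 ≈ 2.8927e-5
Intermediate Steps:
a(s) = -8*s² (a(s) = -4*(s + s)*s = -4*2*s*s = -8*s²)
V(q, m) = -80 + q (V(q, m) = -6 + (q - 74) = -6 + (-74 + q) = -80 + q)
1/(V(a(-7), -189) + 35042) = 1/((-80 - 8*(-7)²) + 35042) = 1/((-80 - 8*49) + 35042) = 1/((-80 - 392) + 35042) = 1/(-472 + 35042) = 1/34570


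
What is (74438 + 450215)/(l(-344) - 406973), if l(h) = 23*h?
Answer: -524653/414885 ≈ -1.2646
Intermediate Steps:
(74438 + 450215)/(l(-344) - 406973) = (74438 + 450215)/(23*(-344) - 406973) = 524653/(-7912 - 406973) = 524653/(-414885) = 524653*(-1/414885) = -524653/414885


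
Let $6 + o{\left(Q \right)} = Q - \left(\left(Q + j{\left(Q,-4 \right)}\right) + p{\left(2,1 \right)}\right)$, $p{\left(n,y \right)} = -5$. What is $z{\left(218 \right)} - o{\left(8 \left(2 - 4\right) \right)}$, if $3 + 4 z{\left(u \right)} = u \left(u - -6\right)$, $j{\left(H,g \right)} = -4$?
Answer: $\frac{48817}{4} \approx 12204.0$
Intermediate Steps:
$o{\left(Q \right)} = 3$ ($o{\left(Q \right)} = -6 + \left(Q - \left(\left(Q - 4\right) - 5\right)\right) = -6 + \left(Q - \left(\left(-4 + Q\right) - 5\right)\right) = -6 + \left(Q - \left(-9 + Q\right)\right) = -6 + 9 = 3$)
$z{\left(u \right)} = - \frac{3}{4} + \frac{u \left(6 + u\right)}{4}$ ($z{\left(u \right)} = - \frac{3}{4} + \frac{u \left(u - -6\right)}{4} = - \frac{3}{4} + \frac{u \left(u + 6\right)}{4} = - \frac{3}{4} + \frac{u \left(6 + u\right)}{4}$)
$z{\left(218 \right)} - o{\left(8 \left(2 - 4\right) \right)} = \left(- \frac{3}{4} + \frac{218^{2}}{4} + \frac{3}{2} \cdot 218\right) - 3 = \left(- \frac{3}{4} + \frac{1}{4} \cdot 47524 + 327\right) - 3 = \left(- \frac{3}{4} + 11881 + 327\right) - 3 = \frac{48829}{4} - 3 = \frac{48817}{4}$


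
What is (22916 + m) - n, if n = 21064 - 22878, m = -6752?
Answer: 17978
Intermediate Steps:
n = -1814
(22916 + m) - n = (22916 - 6752) - 1*(-1814) = 16164 + 1814 = 17978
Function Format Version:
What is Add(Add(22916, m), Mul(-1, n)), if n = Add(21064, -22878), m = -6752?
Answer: 17978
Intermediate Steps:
n = -1814
Add(Add(22916, m), Mul(-1, n)) = Add(Add(22916, -6752), Mul(-1, -1814)) = Add(16164, 1814) = 17978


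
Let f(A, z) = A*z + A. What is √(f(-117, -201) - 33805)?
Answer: I*√10405 ≈ 102.0*I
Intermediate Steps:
f(A, z) = A + A*z
√(f(-117, -201) - 33805) = √(-117*(1 - 201) - 33805) = √(-117*(-200) - 33805) = √(23400 - 33805) = √(-10405) = I*√10405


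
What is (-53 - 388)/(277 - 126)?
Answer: -441/151 ≈ -2.9205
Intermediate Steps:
(-53 - 388)/(277 - 126) = -441/151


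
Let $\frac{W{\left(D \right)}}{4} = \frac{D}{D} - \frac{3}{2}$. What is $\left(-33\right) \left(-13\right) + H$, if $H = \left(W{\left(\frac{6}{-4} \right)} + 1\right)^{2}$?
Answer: $430$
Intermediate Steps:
$W{\left(D \right)} = -2$ ($W{\left(D \right)} = 4 \left(\frac{D}{D} - \frac{3}{2}\right) = 4 \left(1 - \frac{3}{2}\right) = 4 \left(- \frac{1}{2}\right) = -2$)
$H = 1$ ($H = \left(-2 + 1\right)^{2} = \left(-1\right)^{2} = 1$)
$\left(-33\right) \left(-13\right) + H = \left(-33\right) \left(-13\right) + 1 = 429 + 1 = 430$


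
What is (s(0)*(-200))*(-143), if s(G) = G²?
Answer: 0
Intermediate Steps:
(s(0)*(-200))*(-143) = (0²*(-200))*(-143) = (0*(-200))*(-143) = 0*(-143) = 0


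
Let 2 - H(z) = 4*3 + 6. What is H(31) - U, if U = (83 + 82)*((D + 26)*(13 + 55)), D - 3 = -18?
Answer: -123436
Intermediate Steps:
D = -15 (D = 3 - 18 = -15)
U = 123420 (U = (83 + 82)*((-15 + 26)*(13 + 55)) = 165*(11*68) = 165*748 = 123420)
H(z) = -16 (H(z) = 2 - (4*3 + 6) = 2 - (12 + 6) = 2 - 1*18 = 2 - 18 = -16)
H(31) - U = -16 - 1*123420 = -16 - 123420 = -123436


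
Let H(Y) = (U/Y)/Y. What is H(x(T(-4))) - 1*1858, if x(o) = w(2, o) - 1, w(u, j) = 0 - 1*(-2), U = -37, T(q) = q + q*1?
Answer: -1895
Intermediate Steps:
T(q) = 2*q (T(q) = q + q = 2*q)
w(u, j) = 2 (w(u, j) = 0 + 2 = 2)
x(o) = 1 (x(o) = 2 - 1 = 1)
H(Y) = -37/Y² (H(Y) = (-37/Y)/Y = -37/Y²)
H(x(T(-4))) - 1*1858 = -37/1² - 1*1858 = -37*1 - 1858 = -37 - 1858 = -1895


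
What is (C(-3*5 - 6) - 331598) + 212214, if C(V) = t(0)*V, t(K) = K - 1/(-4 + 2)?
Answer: -238789/2 ≈ -1.1939e+5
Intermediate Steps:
t(K) = ½ + K (t(K) = K - 1/(-2) = K - 1*(-½) = K + ½ = ½ + K)
C(V) = V/2 (C(V) = (½ + 0)*V = V/2)
(C(-3*5 - 6) - 331598) + 212214 = ((-3*5 - 6)/2 - 331598) + 212214 = ((-15 - 6)/2 - 331598) + 212214 = ((½)*(-21) - 331598) + 212214 = (-21/2 - 331598) + 212214 = -663217/2 + 212214 = -238789/2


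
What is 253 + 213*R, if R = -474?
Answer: -100709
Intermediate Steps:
253 + 213*R = 253 + 213*(-474) = 253 - 100962 = -100709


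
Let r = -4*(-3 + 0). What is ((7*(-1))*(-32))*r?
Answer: 2688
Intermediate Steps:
r = 12 (r = -4*(-3) = 12)
((7*(-1))*(-32))*r = ((7*(-1))*(-32))*12 = -7*(-32)*12 = 224*12 = 2688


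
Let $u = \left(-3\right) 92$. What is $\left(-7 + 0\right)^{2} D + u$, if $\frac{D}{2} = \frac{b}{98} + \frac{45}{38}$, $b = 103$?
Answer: $- \frac{1082}{19} \approx -56.947$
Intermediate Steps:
$D = \frac{4162}{931}$ ($D = 2 \left(\frac{103}{98} + \frac{45}{38}\right) = 2 \cdot \frac{2081}{931} = \frac{4162}{931} \approx 4.4705$)
$u = -276$
$\left(-7 + 0\right)^{2} D + u = \left(-7 + 0\right)^{2} \cdot \frac{4162}{931} - 276 = \left(-7\right)^{2} \cdot \frac{4162}{931} - 276 = 49 \cdot \frac{4162}{931} - 276 = \frac{4162}{19} - 276 = - \frac{1082}{19}$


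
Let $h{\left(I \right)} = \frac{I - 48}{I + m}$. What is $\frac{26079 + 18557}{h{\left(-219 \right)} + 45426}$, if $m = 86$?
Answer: $\frac{5936588}{6041925} \approx 0.98257$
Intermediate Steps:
$h{\left(I \right)} = \frac{-48 + I}{86 + I}$ ($h{\left(I \right)} = \frac{I - 48}{I + 86} = \frac{-48 + I}{86 + I}$)
$\frac{26079 + 18557}{h{\left(-219 \right)} + 45426} = \frac{26079 + 18557}{\frac{-48 - 219}{86 - 219} + 45426} = \frac{44636}{\frac{1}{-133} \left(-267\right) + 45426} = \frac{44636}{\left(- \frac{1}{133}\right) \left(-267\right) + 45426} = \frac{44636}{\frac{267}{133} + 45426} = \frac{44636}{\frac{6041925}{133}} = 44636 \cdot \frac{133}{6041925} = \frac{5936588}{6041925}$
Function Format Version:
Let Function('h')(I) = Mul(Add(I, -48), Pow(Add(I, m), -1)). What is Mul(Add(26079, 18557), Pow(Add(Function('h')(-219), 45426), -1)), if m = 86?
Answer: Rational(5936588, 6041925) ≈ 0.98257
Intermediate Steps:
Function('h')(I) = Mul(Pow(Add(86, I), -1), Add(-48, I)) (Function('h')(I) = Mul(Add(I, -48), Pow(Add(I, 86), -1)) = Mul(Add(-48, I), Pow(Add(86, I), -1)) = Mul(Pow(Add(86, I), -1), Add(-48, I)))
Mul(Add(26079, 18557), Pow(Add(Function('h')(-219), 45426), -1)) = Mul(Add(26079, 18557), Pow(Add(Mul(Pow(Add(86, -219), -1), Add(-48, -219)), 45426), -1)) = Mul(44636, Pow(Add(Mul(Pow(-133, -1), -267), 45426), -1)) = Mul(44636, Pow(Add(Mul(Rational(-1, 133), -267), 45426), -1)) = Mul(44636, Pow(Add(Rational(267, 133), 45426), -1)) = Mul(44636, Pow(Rational(6041925, 133), -1)) = Mul(44636, Rational(133, 6041925)) = Rational(5936588, 6041925)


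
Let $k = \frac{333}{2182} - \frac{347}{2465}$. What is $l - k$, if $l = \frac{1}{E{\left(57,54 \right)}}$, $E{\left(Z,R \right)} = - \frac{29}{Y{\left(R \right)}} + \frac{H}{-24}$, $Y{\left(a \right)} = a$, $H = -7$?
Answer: $- \frac{1165159703}{285067390} \approx -4.0873$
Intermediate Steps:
$k = \frac{63691}{5378630}$ ($k = 333 \cdot \frac{1}{2182} - \frac{347}{2465} = \frac{333}{2182} - \frac{347}{2465} = \frac{63691}{5378630} \approx 0.011841$)
$E{\left(Z,R \right)} = \frac{7}{24} - \frac{29}{R}$ ($E{\left(Z,R \right)} = - \frac{29}{R} - \frac{7}{-24} = - \frac{29}{R} - - \frac{7}{24} = - \frac{29}{R} + \frac{7}{24} = \frac{7}{24} - \frac{29}{R}$)
$l = - \frac{216}{53}$ ($l = \frac{1}{\frac{7}{24} - \frac{29}{54}} = \frac{1}{- \frac{53}{216}} = - \frac{216}{53} \approx -4.0755$)
$l - k = - \frac{216}{53} - \frac{63691}{5378630} = - \frac{1165159703}{285067390}$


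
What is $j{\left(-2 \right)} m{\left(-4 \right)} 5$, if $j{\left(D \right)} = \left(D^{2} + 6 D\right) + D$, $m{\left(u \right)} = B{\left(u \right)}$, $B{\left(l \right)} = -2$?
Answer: $100$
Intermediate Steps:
$m{\left(u \right)} = -2$
$j{\left(D \right)} = D^{2} + 7 D$
$j{\left(-2 \right)} m{\left(-4 \right)} 5 = - 2 \left(7 - 2\right) \left(-2\right) 5 = \left(-2\right) 5 \left(-2\right) 5 = \left(-10\right) \left(-2\right) 5 = 20 \cdot 5 = 100$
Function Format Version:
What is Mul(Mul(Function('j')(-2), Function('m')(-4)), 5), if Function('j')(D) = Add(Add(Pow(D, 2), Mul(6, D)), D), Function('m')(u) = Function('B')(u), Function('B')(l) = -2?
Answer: 100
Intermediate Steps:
Function('m')(u) = -2
Function('j')(D) = Add(Pow(D, 2), Mul(7, D))
Mul(Mul(Function('j')(-2), Function('m')(-4)), 5) = Mul(Mul(Mul(-2, Add(7, -2)), -2), 5) = Mul(Mul(Mul(-2, 5), -2), 5) = Mul(Mul(-10, -2), 5) = Mul(20, 5) = 100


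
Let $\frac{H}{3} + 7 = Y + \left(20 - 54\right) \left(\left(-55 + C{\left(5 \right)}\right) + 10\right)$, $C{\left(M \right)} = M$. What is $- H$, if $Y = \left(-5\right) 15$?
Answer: $-3834$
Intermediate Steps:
$Y = -75$
$H = 3834$ ($H = -21 + 3 \left(-75 + \left(20 - 54\right) \left(\left(-55 + 5\right) + 10\right)\right) = -21 + 3 \left(-75 - 34 \left(-50 + 10\right)\right) = -21 + 3 \left(-75 - -1360\right) = -21 + 3 \left(-75 + 1360\right) = -21 + 3 \cdot 1285 = -21 + 3855 = 3834$)
$- H = \left(-1\right) 3834 = -3834$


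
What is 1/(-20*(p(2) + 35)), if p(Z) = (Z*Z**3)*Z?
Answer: -1/1340 ≈ -0.00074627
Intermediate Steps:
p(Z) = Z**5 (p(Z) = Z**4*Z = Z**5)
1/(-20*(p(2) + 35)) = 1/(-20*(2**5 + 35)) = 1/(-20*(32 + 35)) = 1/(-20*67) = 1/(-1340) = -1/1340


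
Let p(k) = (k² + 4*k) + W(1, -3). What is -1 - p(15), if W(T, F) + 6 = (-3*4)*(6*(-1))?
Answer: -352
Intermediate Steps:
W(T, F) = 66 (W(T, F) = -6 + (-3*4)*(6*(-1)) = -6 - 12*(-6) = -6 + 72 = 66)
p(k) = 66 + k² + 4*k (p(k) = (k² + 4*k) + 66 = 66 + k² + 4*k)
-1 - p(15) = -1 - (66 + 15² + 4*15) = -1 - (66 + 225 + 60) = -1 - 1*351 = -1 - 351 = -352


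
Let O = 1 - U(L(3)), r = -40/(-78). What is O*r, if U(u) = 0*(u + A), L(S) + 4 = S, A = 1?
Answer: 20/39 ≈ 0.51282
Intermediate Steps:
r = 20/39 (r = -40*(-1/78) = 20/39 ≈ 0.51282)
L(S) = -4 + S
U(u) = 0 (U(u) = 0*(u + 1) = 0*(1 + u) = 0)
O = 1 (O = 1 - 1*0 = 1 + 0 = 1)
O*r = 1*(20/39) = 20/39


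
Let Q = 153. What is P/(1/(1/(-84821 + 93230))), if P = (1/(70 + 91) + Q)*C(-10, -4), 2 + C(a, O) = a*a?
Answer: 344876/193407 ≈ 1.7832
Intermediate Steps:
C(a, O) = -2 + a**2 (C(a, O) = -2 + a*a = -2 + a**2)
P = 344876/23 (P = (1/(70 + 91) + 153)*(-2 + (-10)**2) = (1/161 + 153)*(-2 + 100) = (1/161 + 153)*98 = (24634/161)*98 = 344876/23 ≈ 14995.)
P/(1/(1/(-84821 + 93230))) = 344876/(23*(1/(1/(-84821 + 93230)))) = 344876/(23*(1/(1/8409))) = (344876/23)/8409 = (344876/23)*(1/8409) = 344876/193407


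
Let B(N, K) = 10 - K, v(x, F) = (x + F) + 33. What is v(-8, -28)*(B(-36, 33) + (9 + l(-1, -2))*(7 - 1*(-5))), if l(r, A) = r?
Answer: -219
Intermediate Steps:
v(x, F) = 33 + F + x (v(x, F) = (F + x) + 33 = 33 + F + x)
v(-8, -28)*(B(-36, 33) + (9 + l(-1, -2))*(7 - 1*(-5))) = (33 - 28 - 8)*((10 - 1*33) + (9 - 1)*(7 - 1*(-5))) = -3*((10 - 33) + 8*(7 + 5)) = -3*(-23 + 8*12) = -3*(-23 + 96) = -3*73 = -219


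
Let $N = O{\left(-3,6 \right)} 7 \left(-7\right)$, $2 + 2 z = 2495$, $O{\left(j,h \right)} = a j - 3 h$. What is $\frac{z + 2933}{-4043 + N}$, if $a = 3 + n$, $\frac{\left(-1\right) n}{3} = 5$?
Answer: $- \frac{8359}{9850} \approx -0.84863$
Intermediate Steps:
$n = -15$ ($n = \left(-3\right) 5 = -15$)
$a = -12$ ($a = 3 - 15 = -12$)
$O{\left(j,h \right)} = - 12 j - 3 h$
$z = \frac{2493}{2}$ ($z = -1 + \frac{1}{2} \cdot 2495 = -1 + \frac{2495}{2} = \frac{2493}{2} \approx 1246.5$)
$N = -882$ ($N = \left(\left(-12\right) \left(-3\right) - 18\right) 7 \left(-7\right) = \left(36 - 18\right) 7 \left(-7\right) = 18 \cdot 7 \left(-7\right) = 126 \left(-7\right) = -882$)
$\frac{z + 2933}{-4043 + N} = \frac{\frac{2493}{2} + 2933}{-4043 - 882} = \frac{8359}{2 \left(-4925\right)} = \frac{8359}{2} \left(- \frac{1}{4925}\right) = - \frac{8359}{9850}$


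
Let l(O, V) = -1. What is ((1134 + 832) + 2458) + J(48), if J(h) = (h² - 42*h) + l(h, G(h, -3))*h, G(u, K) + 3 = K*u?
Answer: 4664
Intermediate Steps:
G(u, K) = -3 + K*u
J(h) = h² - 43*h (J(h) = (h² - 42*h) - h = h² - 43*h)
((1134 + 832) + 2458) + J(48) = ((1134 + 832) + 2458) + 48*(-43 + 48) = (1966 + 2458) + 48*5 = 4424 + 240 = 4664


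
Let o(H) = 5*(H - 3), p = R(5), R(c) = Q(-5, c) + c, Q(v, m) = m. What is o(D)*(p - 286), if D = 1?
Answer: 2760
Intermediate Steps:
R(c) = 2*c (R(c) = c + c = 2*c)
p = 10 (p = 2*5 = 10)
o(H) = -15 + 5*H (o(H) = 5*(-3 + H) = -15 + 5*H)
o(D)*(p - 286) = (-15 + 5*1)*(10 - 286) = (-15 + 5)*(-276) = -10*(-276) = 2760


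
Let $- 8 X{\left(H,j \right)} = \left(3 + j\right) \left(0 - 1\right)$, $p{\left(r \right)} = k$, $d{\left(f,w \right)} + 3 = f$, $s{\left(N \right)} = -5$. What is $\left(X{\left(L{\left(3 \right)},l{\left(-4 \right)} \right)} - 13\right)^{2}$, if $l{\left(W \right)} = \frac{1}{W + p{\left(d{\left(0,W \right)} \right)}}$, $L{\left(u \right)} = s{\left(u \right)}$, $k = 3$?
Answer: $\frac{2601}{16} \approx 162.56$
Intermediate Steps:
$L{\left(u \right)} = -5$
$d{\left(f,w \right)} = -3 + f$
$p{\left(r \right)} = 3$
$l{\left(W \right)} = \frac{1}{3 + W}$ ($l{\left(W \right)} = \frac{1}{W + 3} = \frac{1}{3 + W}$)
$X{\left(H,j \right)} = \frac{3}{8} + \frac{j}{8}$ ($X{\left(H,j \right)} = - \frac{\left(3 + j\right) \left(0 - 1\right)}{8} = - \frac{\left(3 + j\right) \left(-1\right)}{8} = - \frac{-3 - j}{8} = \frac{3}{8} + \frac{j}{8}$)
$\left(X{\left(L{\left(3 \right)},l{\left(-4 \right)} \right)} - 13\right)^{2} = \left(\left(\frac{3}{8} + \frac{1}{8 \left(3 - 4\right)}\right) - 13\right)^{2} = \left(\left(\frac{3}{8} + \frac{1}{8 \left(-1\right)}\right) - 13\right)^{2} = \left(\left(\frac{3}{8} + \frac{1}{8} \left(-1\right)\right) - 13\right)^{2} = \left(\left(\frac{3}{8} - \frac{1}{8}\right) - 13\right)^{2} = \left(\frac{1}{4} - 13\right)^{2} = \left(- \frac{51}{4}\right)^{2} = \frac{2601}{16}$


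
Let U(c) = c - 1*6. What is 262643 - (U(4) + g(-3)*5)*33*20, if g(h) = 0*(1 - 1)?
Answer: 263963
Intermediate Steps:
U(c) = -6 + c (U(c) = c - 6 = -6 + c)
g(h) = 0 (g(h) = 0*0 = 0)
262643 - (U(4) + g(-3)*5)*33*20 = 262643 - ((-6 + 4) + 0*5)*33*20 = 262643 - (-2 + 0)*33*20 = 262643 - (-2*33)*20 = 262643 - (-66)*20 = 262643 - 1*(-1320) = 262643 + 1320 = 263963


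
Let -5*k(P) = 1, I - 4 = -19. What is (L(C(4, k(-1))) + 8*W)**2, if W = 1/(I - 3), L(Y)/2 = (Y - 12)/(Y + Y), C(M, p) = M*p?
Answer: 19600/81 ≈ 241.98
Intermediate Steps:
I = -15 (I = 4 - 19 = -15)
k(P) = -1/5 (k(P) = -1/5*1 = -1/5)
L(Y) = (-12 + Y)/Y (L(Y) = 2*((Y - 12)/(Y + Y)) = 2*((-12 + Y)/((2*Y))) = 2*((-12 + Y)*(1/(2*Y))) = 2*((-12 + Y)/(2*Y)) = (-12 + Y)/Y)
W = -1/18 (W = 1/(-15 - 3) = 1/(-18) = -1/18 ≈ -0.055556)
(L(C(4, k(-1))) + 8*W)**2 = ((-12 + 4*(-1/5))/((4*(-1/5))) + 8*(-1/18))**2 = ((-12 - 4/5)/(-4/5) - 4/9)**2 = (-5/4*(-64/5) - 4/9)**2 = (16 - 4/9)**2 = (140/9)**2 = 19600/81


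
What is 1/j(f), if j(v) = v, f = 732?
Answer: 1/732 ≈ 0.0013661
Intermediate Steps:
1/j(f) = 1/732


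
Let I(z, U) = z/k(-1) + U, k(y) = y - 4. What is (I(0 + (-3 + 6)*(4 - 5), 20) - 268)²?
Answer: 1530169/25 ≈ 61207.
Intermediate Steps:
k(y) = -4 + y
I(z, U) = U - z/5 (I(z, U) = z/(-4 - 1) + U = z/(-5) + U = z*(-⅕) + U = -z/5 + U = U - z/5)
(I(0 + (-3 + 6)*(4 - 5), 20) - 268)² = ((20 - (0 + (-3 + 6)*(4 - 5))/5) - 268)² = ((20 - (0 + 3*(-1))/5) - 268)² = ((20 - (0 - 3)/5) - 268)² = ((20 - ⅕*(-3)) - 268)² = ((20 + ⅗) - 268)² = (103/5 - 268)² = (-1237/5)² = 1530169/25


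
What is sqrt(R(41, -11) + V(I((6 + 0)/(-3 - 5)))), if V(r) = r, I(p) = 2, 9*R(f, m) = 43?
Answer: sqrt(61)/3 ≈ 2.6034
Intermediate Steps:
R(f, m) = 43/9 (R(f, m) = (1/9)*43 = 43/9)
sqrt(R(41, -11) + V(I((6 + 0)/(-3 - 5)))) = sqrt(43/9 + 2) = sqrt(61/9) = sqrt(61)/3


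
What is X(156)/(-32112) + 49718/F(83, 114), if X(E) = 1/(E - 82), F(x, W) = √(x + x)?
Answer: -1/2376288 + 24859*√166/83 ≈ 3858.9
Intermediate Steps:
F(x, W) = √2*√x (F(x, W) = √(2*x) = √2*√x)
X(E) = 1/(-82 + E)
X(156)/(-32112) + 49718/F(83, 114) = 1/((-82 + 156)*(-32112)) + 49718/((√2*√83)) = -1/32112/74 + 49718/(√166) = (1/74)*(-1/32112) + 49718*(√166/166) = -1/2376288 + 24859*√166/83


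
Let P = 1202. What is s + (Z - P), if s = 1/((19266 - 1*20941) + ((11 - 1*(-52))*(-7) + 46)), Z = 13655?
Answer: 25777709/2070 ≈ 12453.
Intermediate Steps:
s = -1/2070 (s = 1/((19266 - 20941) + ((11 + 52)*(-7) + 46)) = 1/(-1675 + (63*(-7) + 46)) = 1/(-1675 + (-441 + 46)) = 1/(-1675 - 395) = 1/(-2070) = -1/2070 ≈ -0.00048309)
s + (Z - P) = -1/2070 + (13655 - 1*1202) = -1/2070 + (13655 - 1202) = -1/2070 + 12453 = 25777709/2070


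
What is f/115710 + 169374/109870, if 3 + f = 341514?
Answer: 1904002637/423768590 ≈ 4.4930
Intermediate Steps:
f = 341511 (f = -3 + 341514 = 341511)
f/115710 + 169374/109870 = 341511/115710 + 169374/109870 = 341511*(1/115710) + 169374*(1/109870) = 113837/38570 + 84687/54935 = 1904002637/423768590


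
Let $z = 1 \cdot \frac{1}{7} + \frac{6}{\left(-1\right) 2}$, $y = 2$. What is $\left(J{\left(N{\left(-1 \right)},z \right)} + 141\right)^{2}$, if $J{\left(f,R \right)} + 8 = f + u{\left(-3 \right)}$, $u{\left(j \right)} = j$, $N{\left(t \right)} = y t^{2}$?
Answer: $17424$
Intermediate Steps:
$N{\left(t \right)} = 2 t^{2}$
$z = - \frac{20}{7}$ ($z = 1 \cdot \frac{1}{7} + \frac{6}{-2} = \frac{1}{7} + 6 \left(- \frac{1}{2}\right) = \frac{1}{7} - 3 = - \frac{20}{7} \approx -2.8571$)
$J{\left(f,R \right)} = -11 + f$ ($J{\left(f,R \right)} = -8 + \left(f - 3\right) = -8 + \left(-3 + f\right) = -11 + f$)
$\left(J{\left(N{\left(-1 \right)},z \right)} + 141\right)^{2} = \left(\left(-11 + 2 \left(-1\right)^{2}\right) + 141\right)^{2} = \left(\left(-11 + 2 \cdot 1\right) + 141\right)^{2} = \left(\left(-11 + 2\right) + 141\right)^{2} = \left(-9 + 141\right)^{2} = 132^{2} = 17424$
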